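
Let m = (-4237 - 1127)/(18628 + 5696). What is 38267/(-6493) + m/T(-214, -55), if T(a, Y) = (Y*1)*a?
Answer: -912968952301/154908630470 ≈ -5.8936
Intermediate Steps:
T(a, Y) = Y*a
m = -447/2027 (m = -5364/24324 = -5364*1/24324 = -447/2027 ≈ -0.22052)
38267/(-6493) + m/T(-214, -55) = 38267/(-6493) - 447/(2027*((-55*(-214)))) = 38267*(-1/6493) - 447/2027/11770 = -38267/6493 - 447/2027*1/11770 = -38267/6493 - 447/23857790 = -912968952301/154908630470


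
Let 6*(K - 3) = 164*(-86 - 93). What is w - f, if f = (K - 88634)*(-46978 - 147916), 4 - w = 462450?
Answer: -54682991812/3 ≈ -1.8228e+10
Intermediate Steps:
K = -14669/3 (K = 3 + (164*(-86 - 93))/6 = 3 + (164*(-179))/6 = 3 + (1/6)*(-29356) = 3 - 14678/3 = -14669/3 ≈ -4889.7)
w = -462446 (w = 4 - 1*462450 = 4 - 462450 = -462446)
f = 54681604474/3 (f = (-14669/3 - 88634)*(-46978 - 147916) = -280571/3*(-194894) = 54681604474/3 ≈ 1.8227e+10)
w - f = -462446 - 1*54681604474/3 = -462446 - 54681604474/3 = -54682991812/3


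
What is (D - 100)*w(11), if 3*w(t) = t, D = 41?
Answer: -649/3 ≈ -216.33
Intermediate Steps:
w(t) = t/3
(D - 100)*w(11) = (41 - 100)*((⅓)*11) = -59*11/3 = -649/3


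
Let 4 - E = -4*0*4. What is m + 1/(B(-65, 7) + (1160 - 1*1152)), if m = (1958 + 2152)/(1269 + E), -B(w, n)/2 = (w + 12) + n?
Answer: 412273/127300 ≈ 3.2386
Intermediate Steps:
B(w, n) = -24 - 2*n - 2*w (B(w, n) = -2*((w + 12) + n) = -2*((12 + w) + n) = -2*(12 + n + w) = -24 - 2*n - 2*w)
E = 4 (E = 4 - (-4*0)*4 = 4 - 0*4 = 4 - 1*0 = 4 + 0 = 4)
m = 4110/1273 (m = (1958 + 2152)/(1269 + 4) = 4110/1273 ≈ 3.2286)
m + 1/(B(-65, 7) + (1160 - 1*1152)) = 4110/1273 + 1/((-24 - 2*7 - 2*(-65)) + (1160 - 1*1152)) = 4110/1273 + 1/((-24 - 14 + 130) + (1160 - 1152)) = 4110/1273 + 1/(92 + 8) = 4110/1273 + 1/100 = 412273/127300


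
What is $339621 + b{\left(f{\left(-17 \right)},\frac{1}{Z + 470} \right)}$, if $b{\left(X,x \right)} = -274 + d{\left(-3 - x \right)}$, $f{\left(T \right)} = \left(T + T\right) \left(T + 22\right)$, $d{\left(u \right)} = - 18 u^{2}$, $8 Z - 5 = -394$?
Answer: $\frac{3854373658889}{11363641} \approx 3.3918 \cdot 10^{5}$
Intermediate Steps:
$Z = - \frac{389}{8}$ ($Z = \frac{5}{8} + \frac{1}{8} \left(-394\right) = \frac{5}{8} - \frac{197}{4} = - \frac{389}{8} \approx -48.625$)
$f{\left(T \right)} = 2 T \left(22 + T\right)$
$b{\left(X,x \right)} = -274 - 18 \left(-3 - x\right)^{2}$
$339621 + b{\left(f{\left(-17 \right)},\frac{1}{Z + 470} \right)} = 339621 - \left(274 + 18 \left(3 + \frac{1}{- \frac{389}{8} + 470}\right)^{2}\right) = 339621 - \left(274 + 18 \left(3 + \frac{1}{\frac{3371}{8}}\right)^{2}\right) = 339621 - \left(274 + 18 \left(3 + \frac{8}{3371}\right)^{2}\right) = 339621 - \left(274 + 18 \left(\frac{10121}{3371}\right)^{2}\right) = 339621 - \frac{4957461172}{11363641} = \frac{3854373658889}{11363641}$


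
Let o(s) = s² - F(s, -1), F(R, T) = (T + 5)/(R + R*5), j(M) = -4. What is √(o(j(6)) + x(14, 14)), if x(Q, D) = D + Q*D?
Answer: √8142/6 ≈ 15.039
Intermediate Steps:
x(Q, D) = D + D*Q
F(R, T) = (5 + T)/(6*R) (F(R, T) = (5 + T)/(R + 5*R) = (5 + T)/((6*R)) = (5 + T)*(1/(6*R)) = (5 + T)/(6*R))
o(s) = s² - 2/(3*s) (o(s) = s² - (5 - 1)/(6*s) = s² - 4/(6*s) = s² - 2/(3*s))
√(o(j(6)) + x(14, 14)) = √((-⅔ + (-4)³)/(-4) + 14*(1 + 14)) = √(-(-⅔ - 64)/4 + 14*15) = √(-¼*(-194/3) + 210) = √(97/6 + 210) = √(1357/6) = √8142/6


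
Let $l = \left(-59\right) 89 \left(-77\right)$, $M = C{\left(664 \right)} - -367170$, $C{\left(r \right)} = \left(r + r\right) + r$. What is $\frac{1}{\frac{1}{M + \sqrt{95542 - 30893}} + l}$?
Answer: $\frac{55101892838002727}{22279183025660390763704} + \frac{\sqrt{64649}}{22279183025660390763704} \approx 2.4732 \cdot 10^{-6}$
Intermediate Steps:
$C{\left(r \right)} = 3 r$ ($C{\left(r \right)} = 2 r + r = 3 r$)
$M = 369162$ ($M = 3 \cdot 664 - -367170 = 1992 + 367170 = 369162$)
$l = 404327$ ($l = \left(-5251\right) \left(-77\right) = 404327$)
$\frac{1}{\frac{1}{M + \sqrt{95542 - 30893}} + l} = \frac{1}{\frac{1}{369162 + \sqrt{95542 - 30893}} + 404327} = \frac{1}{\frac{1}{369162 + \sqrt{64649}} + 404327} = \frac{1}{404327 + \frac{1}{369162 + \sqrt{64649}}}$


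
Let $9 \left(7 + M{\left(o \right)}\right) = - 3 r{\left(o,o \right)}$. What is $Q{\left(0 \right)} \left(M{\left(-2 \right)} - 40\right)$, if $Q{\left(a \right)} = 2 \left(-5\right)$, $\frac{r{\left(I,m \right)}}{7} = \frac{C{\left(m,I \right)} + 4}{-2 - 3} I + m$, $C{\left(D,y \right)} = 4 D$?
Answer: $386$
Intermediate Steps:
$r{\left(I,m \right)} = 7 m + 7 I \left(- \frac{4}{5} - \frac{4 m}{5}\right)$ ($r{\left(I,m \right)} = 7 \left(\frac{4 m + 4}{-2 - 3} I + m\right) = 7 \left(\frac{4 + 4 m}{-5} I + m\right) = 7 \left(\left(4 + 4 m\right) \left(- \frac{1}{5}\right) I + m\right) = 7 \left(\left(- \frac{4}{5} - \frac{4 m}{5}\right) I + m\right) = 7 \left(I \left(- \frac{4}{5} - \frac{4 m}{5}\right) + m\right) = 7 \left(m + I \left(- \frac{4}{5} - \frac{4 m}{5}\right)\right) = 7 m + 7 I \left(- \frac{4}{5} - \frac{4 m}{5}\right)$)
$M{\left(o \right)} = -7 - \frac{7 o}{15} + \frac{28 o^{2}}{15}$ ($M{\left(o \right)} = -7 + \frac{\left(-3\right) \left(7 o - \frac{28 o}{5} - \frac{28 o o}{5}\right)}{9} = -7 + \frac{\left(-3\right) \left(7 o - \frac{28 o}{5} - \frac{28 o^{2}}{5}\right)}{9} = -7 + \frac{\left(-3\right) \left(- \frac{28 o^{2}}{5} + \frac{7 o}{5}\right)}{9} = -7 + \frac{- \frac{21 o}{5} + \frac{84 o^{2}}{5}}{9} = -7 + \left(- \frac{7 o}{15} + \frac{28 o^{2}}{15}\right) = -7 - \frac{7 o}{15} + \frac{28 o^{2}}{15}$)
$Q{\left(a \right)} = -10$
$Q{\left(0 \right)} \left(M{\left(-2 \right)} - 40\right) = - 10 \left(\left(-7 - - \frac{14}{15} + \frac{28 \left(-2\right)^{2}}{15}\right) - 40\right) = - 10 \left(\left(-7 + \frac{14}{15} + \frac{28}{15} \cdot 4\right) - 40\right) = - 10 \left(\left(-7 + \frac{14}{15} + \frac{112}{15}\right) - 40\right) = - 10 \left(\frac{7}{5} - 40\right) = \left(-10\right) \left(- \frac{193}{5}\right) = 386$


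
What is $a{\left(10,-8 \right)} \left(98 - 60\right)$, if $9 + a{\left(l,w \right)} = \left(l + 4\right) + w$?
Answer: $-114$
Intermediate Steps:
$a{\left(l,w \right)} = -5 + l + w$ ($a{\left(l,w \right)} = -9 + \left(\left(l + 4\right) + w\right) = -9 + \left(\left(4 + l\right) + w\right) = -9 + \left(4 + l + w\right) = -5 + l + w$)
$a{\left(10,-8 \right)} \left(98 - 60\right) = \left(-5 + 10 - 8\right) \left(98 - 60\right) = \left(-3\right) 38 = -114$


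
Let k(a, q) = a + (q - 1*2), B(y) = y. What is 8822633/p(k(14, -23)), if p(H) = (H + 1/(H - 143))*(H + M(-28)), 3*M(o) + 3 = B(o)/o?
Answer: 194097926/2825 ≈ 68707.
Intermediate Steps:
k(a, q) = -2 + a + q (k(a, q) = a + (q - 2) = a + (-2 + q) = -2 + a + q)
M(o) = -⅔ (M(o) = -1 + (o/o)/3 = -1 + (⅓)*1 = -1 + ⅓ = -⅔)
p(H) = (-⅔ + H)*(H + 1/(-143 + H)) (p(H) = (H + 1/(H - 143))*(H - ⅔) = (H + 1/(-143 + H))*(-⅔ + H) = (-⅔ + H)*(H + 1/(-143 + H)))
8822633/p(k(14, -23)) = 8822633/(((-2 - 431*(-2 + 14 - 23)² + 3*(-2 + 14 - 23)³ + 289*(-2 + 14 - 23))/(3*(-143 + (-2 + 14 - 23))))) = 8822633/(((-2 - 431*(-11)² + 3*(-11)³ + 289*(-11))/(3*(-143 - 11)))) = 8822633/(((⅓)*(-2 - 431*121 + 3*(-1331) - 3179)/(-154))) = 8822633/(((⅓)*(-1/154)*(-2 - 52151 - 3993 - 3179))) = 8822633/(((⅓)*(-1/154)*(-59325))) = 8822633/(2825/22) = 8822633*(22/2825) = 194097926/2825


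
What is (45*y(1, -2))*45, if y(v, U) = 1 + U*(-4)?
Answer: 18225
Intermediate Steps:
y(v, U) = 1 - 4*U
(45*y(1, -2))*45 = (45*(1 - 4*(-2)))*45 = (45*(1 + 8))*45 = (45*9)*45 = 405*45 = 18225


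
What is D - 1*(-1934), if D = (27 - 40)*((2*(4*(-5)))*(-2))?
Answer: 894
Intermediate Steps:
D = -1040 (D = -13*2*(-20)*(-2) = -(-520)*(-2) = -13*80 = -1040)
D - 1*(-1934) = -1040 - 1*(-1934) = -1040 + 1934 = 894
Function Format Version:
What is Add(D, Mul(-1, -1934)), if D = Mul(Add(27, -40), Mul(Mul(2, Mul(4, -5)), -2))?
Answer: 894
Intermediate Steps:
D = -1040 (D = Mul(-13, Mul(Mul(2, -20), -2)) = Mul(-13, Mul(-40, -2)) = Mul(-13, 80) = -1040)
Add(D, Mul(-1, -1934)) = Add(-1040, Mul(-1, -1934)) = Add(-1040, 1934) = 894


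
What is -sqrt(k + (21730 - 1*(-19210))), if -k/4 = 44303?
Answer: -4*I*sqrt(8517) ≈ -369.15*I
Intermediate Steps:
k = -177212 (k = -4*44303 = -177212)
-sqrt(k + (21730 - 1*(-19210))) = -sqrt(-177212 + (21730 - 1*(-19210))) = -sqrt(-177212 + (21730 + 19210)) = -sqrt(-177212 + 40940) = -sqrt(-136272) = -4*I*sqrt(8517)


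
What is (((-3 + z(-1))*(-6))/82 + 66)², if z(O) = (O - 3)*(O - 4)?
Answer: 7049025/1681 ≈ 4193.4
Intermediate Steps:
z(O) = (-4 + O)*(-3 + O) (z(O) = (-3 + O)*(-4 + O) = (-4 + O)*(-3 + O))
(((-3 + z(-1))*(-6))/82 + 66)² = (((-3 + (12 + (-1)² - 7*(-1)))*(-6))/82 + 66)² = (((-3 + (12 + 1 + 7))*(-6))*(1/82) + 66)² = (((-3 + 20)*(-6))*(1/82) + 66)² = ((17*(-6))*(1/82) + 66)² = (-102*1/82 + 66)² = (-51/41 + 66)² = (2655/41)² = 7049025/1681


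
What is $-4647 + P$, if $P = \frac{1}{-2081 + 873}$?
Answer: $- \frac{5613577}{1208} \approx -4647.0$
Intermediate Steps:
$P = - \frac{1}{1208}$ ($P = \frac{1}{-1208} = - \frac{1}{1208} \approx -0.00082781$)
$-4647 + P = -4647 - \frac{1}{1208} = - \frac{5613577}{1208}$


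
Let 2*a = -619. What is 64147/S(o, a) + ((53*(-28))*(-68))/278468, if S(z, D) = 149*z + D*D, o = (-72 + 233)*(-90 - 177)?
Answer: 618818444952/1756930564147 ≈ 0.35222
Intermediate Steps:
a = -619/2 (a = (1/2)*(-619) = -619/2 ≈ -309.50)
o = -42987 (o = 161*(-267) = -42987)
S(z, D) = D**2 + 149*z (S(z, D) = 149*z + D**2 = D**2 + 149*z)
64147/S(o, a) + ((53*(-28))*(-68))/278468 = 64147/((-619/2)**2 + 149*(-42987)) + ((53*(-28))*(-68))/278468 = 64147/(383161/4 - 6405063) - 1484*(-68)*(1/278468) = 64147/(-25237091/4) + 100912*(1/278468) = 64147*(-4/25237091) + 25228/69617 = -256588/25237091 + 25228/69617 = 618818444952/1756930564147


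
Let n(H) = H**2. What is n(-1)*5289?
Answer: 5289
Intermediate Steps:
n(-1)*5289 = (-1)**2*5289 = 1*5289 = 5289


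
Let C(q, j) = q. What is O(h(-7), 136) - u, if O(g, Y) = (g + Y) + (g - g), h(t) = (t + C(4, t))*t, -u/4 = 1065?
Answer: 4417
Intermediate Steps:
u = -4260 (u = -4*1065 = -4260)
h(t) = t*(4 + t) (h(t) = (t + 4)*t = (4 + t)*t = t*(4 + t))
O(g, Y) = Y + g (O(g, Y) = (Y + g) + 0 = Y + g)
O(h(-7), 136) - u = (136 - 7*(4 - 7)) - 1*(-4260) = (136 - 7*(-3)) + 4260 = (136 + 21) + 4260 = 157 + 4260 = 4417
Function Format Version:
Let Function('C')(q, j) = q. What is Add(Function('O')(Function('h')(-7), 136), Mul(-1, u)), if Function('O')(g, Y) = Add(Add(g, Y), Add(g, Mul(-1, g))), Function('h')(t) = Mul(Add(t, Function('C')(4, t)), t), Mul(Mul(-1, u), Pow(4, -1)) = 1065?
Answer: 4417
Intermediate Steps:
u = -4260 (u = Mul(-4, 1065) = -4260)
Function('h')(t) = Mul(t, Add(4, t)) (Function('h')(t) = Mul(Add(t, 4), t) = Mul(Add(4, t), t) = Mul(t, Add(4, t)))
Function('O')(g, Y) = Add(Y, g) (Function('O')(g, Y) = Add(Add(Y, g), 0) = Add(Y, g))
Add(Function('O')(Function('h')(-7), 136), Mul(-1, u)) = Add(Add(136, Mul(-7, Add(4, -7))), Mul(-1, -4260)) = Add(Add(136, Mul(-7, -3)), 4260) = Add(Add(136, 21), 4260) = Add(157, 4260) = 4417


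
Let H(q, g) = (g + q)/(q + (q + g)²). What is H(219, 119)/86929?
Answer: 338/9950154127 ≈ 3.3969e-8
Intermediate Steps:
H(q, g) = (g + q)/(q + (g + q)²)
H(219, 119)/86929 = ((119 + 219)/(219 + (119 + 219)²))/86929 = (338/(219 + 338²))*(1/86929) = (338/(219 + 114244))*(1/86929) = (338/114463)*(1/86929) = 338/9950154127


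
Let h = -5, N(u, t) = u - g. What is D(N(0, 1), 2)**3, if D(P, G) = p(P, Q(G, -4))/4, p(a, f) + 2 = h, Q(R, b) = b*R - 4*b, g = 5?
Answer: -343/64 ≈ -5.3594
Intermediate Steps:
N(u, t) = -5 + u (N(u, t) = u - 1*5 = u - 5 = -5 + u)
Q(R, b) = -4*b + R*b (Q(R, b) = R*b - 4*b = -4*b + R*b)
p(a, f) = -7 (p(a, f) = -2 - 5 = -7)
D(P, G) = -7/4
D(N(0, 1), 2)**3 = (-7/4)**3 = -343/64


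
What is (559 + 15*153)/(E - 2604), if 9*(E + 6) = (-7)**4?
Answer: -25686/21089 ≈ -1.2180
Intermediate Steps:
E = 2347/9 (E = -6 + (1/9)*(-7)**4 = -6 + (1/9)*2401 = -6 + 2401/9 = 2347/9 ≈ 260.78)
(559 + 15*153)/(E - 2604) = (559 + 15*153)/(2347/9 - 2604) = (559 + 2295)/(-21089/9) = 2854*(-9/21089) = -25686/21089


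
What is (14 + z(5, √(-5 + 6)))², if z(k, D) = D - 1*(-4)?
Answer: 361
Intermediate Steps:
z(k, D) = 4 + D (z(k, D) = D + 4 = 4 + D)
(14 + z(5, √(-5 + 6)))² = (14 + (4 + √(-5 + 6)))² = (14 + (4 + √1))² = (14 + (4 + 1))² = (14 + 5)² = 19² = 361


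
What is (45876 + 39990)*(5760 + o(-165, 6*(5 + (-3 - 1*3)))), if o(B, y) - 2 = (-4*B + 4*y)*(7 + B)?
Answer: -8133742716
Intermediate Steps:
o(B, y) = 2 + (7 + B)*(-4*B + 4*y) (o(B, y) = 2 + (-4*B + 4*y)*(7 + B) = 2 + (7 + B)*(-4*B + 4*y))
(45876 + 39990)*(5760 + o(-165, 6*(5 + (-3 - 1*3)))) = (45876 + 39990)*(5760 + (2 - 28*(-165) - 4*(-165)² + 28*(6*(5 + (-3 - 1*3))) + 4*(-165)*(6*(5 + (-3 - 1*3))))) = 85866*(5760 + (2 + 4620 - 4*27225 + 28*(6*(5 + (-3 - 3))) + 4*(-165)*(6*(5 + (-3 - 3))))) = 85866*(5760 + (2 + 4620 - 108900 + 28*(6*(5 - 6)) + 4*(-165)*(6*(5 - 6)))) = 85866*(5760 + (2 + 4620 - 108900 + 28*(6*(-1)) + 4*(-165)*(6*(-1)))) = 85866*(5760 + (2 + 4620 - 108900 + 28*(-6) + 4*(-165)*(-6))) = 85866*(5760 + (2 + 4620 - 108900 - 168 + 3960)) = 85866*(5760 - 100486) = 85866*(-94726) = -8133742716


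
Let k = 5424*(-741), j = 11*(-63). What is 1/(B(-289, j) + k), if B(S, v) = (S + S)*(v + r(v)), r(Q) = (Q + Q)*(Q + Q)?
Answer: -1/1113954318 ≈ -8.9770e-10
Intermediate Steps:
r(Q) = 4*Q² (r(Q) = (2*Q)*(2*Q) = 4*Q²)
j = -693
B(S, v) = 2*S*(v + 4*v²) (B(S, v) = (S + S)*(v + 4*v²) = (2*S)*(v + 4*v²) = 2*S*(v + 4*v²))
k = -4019184
1/(B(-289, j) + k) = 1/(2*(-289)*(-693)*(1 + 4*(-693)) - 4019184) = 1/(2*(-289)*(-693)*(1 - 2772) - 4019184) = 1/(2*(-289)*(-693)*(-2771) - 4019184) = 1/(-1109935134 - 4019184) = 1/(-1113954318) = -1/1113954318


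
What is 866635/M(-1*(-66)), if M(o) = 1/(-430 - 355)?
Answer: -680308475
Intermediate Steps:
M(o) = -1/785 (M(o) = 1/(-785) = -1/785)
866635/M(-1*(-66)) = 866635/(-1/785) = 866635*(-785) = -680308475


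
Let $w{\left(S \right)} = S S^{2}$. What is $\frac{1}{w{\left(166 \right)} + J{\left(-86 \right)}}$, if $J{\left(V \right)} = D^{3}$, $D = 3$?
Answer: $\frac{1}{4574323} \approx 2.1861 \cdot 10^{-7}$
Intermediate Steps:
$J{\left(V \right)} = 27$ ($J{\left(V \right)} = 3^{3} = 27$)
$w{\left(S \right)} = S^{3}$
$\frac{1}{w{\left(166 \right)} + J{\left(-86 \right)}} = \frac{1}{166^{3} + 27} = \frac{1}{4574296 + 27} = \frac{1}{4574323}$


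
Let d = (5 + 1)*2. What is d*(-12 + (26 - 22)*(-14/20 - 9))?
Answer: -3048/5 ≈ -609.60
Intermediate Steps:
d = 12 (d = 6*2 = 12)
d*(-12 + (26 - 22)*(-14/20 - 9)) = 12*(-12 + (26 - 22)*(-14/20 - 9)) = 12*(-12 + 4*(-14*1/20 - 9)) = 12*(-12 + 4*(-7/10 - 9)) = 12*(-12 + 4*(-97/10)) = 12*(-12 - 194/5) = 12*(-254/5) = -3048/5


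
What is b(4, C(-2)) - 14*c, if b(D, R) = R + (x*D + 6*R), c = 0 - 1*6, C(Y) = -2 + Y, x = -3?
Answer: 44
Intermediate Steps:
c = -6 (c = 0 - 6 = -6)
b(D, R) = -3*D + 7*R (b(D, R) = R + (-3*D + 6*R) = -3*D + 7*R)
b(4, C(-2)) - 14*c = (-3*4 + 7*(-2 - 2)) - 14*(-6) = (-12 + 7*(-4)) + 84 = (-12 - 28) + 84 = -40 + 84 = 44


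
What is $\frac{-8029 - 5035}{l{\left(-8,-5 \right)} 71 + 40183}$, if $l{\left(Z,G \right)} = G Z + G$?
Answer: $- \frac{3266}{10667} \approx -0.30618$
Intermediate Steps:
$l{\left(Z,G \right)} = G + G Z$
$\frac{-8029 - 5035}{l{\left(-8,-5 \right)} 71 + 40183} = \frac{-8029 - 5035}{- 5 \left(1 - 8\right) 71 + 40183} = - \frac{13064}{\left(-5\right) \left(-7\right) 71 + 40183} = - \frac{13064}{35 \cdot 71 + 40183} = - \frac{13064}{2485 + 40183} = - \frac{13064}{42668} = \left(-13064\right) \frac{1}{42668} = - \frac{3266}{10667}$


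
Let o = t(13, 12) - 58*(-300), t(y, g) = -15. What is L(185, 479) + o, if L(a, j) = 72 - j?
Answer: 16978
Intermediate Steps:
o = 17385 (o = -15 - 58*(-300) = -15 + 17400 = 17385)
L(185, 479) + o = (72 - 1*479) + 17385 = (72 - 479) + 17385 = -407 + 17385 = 16978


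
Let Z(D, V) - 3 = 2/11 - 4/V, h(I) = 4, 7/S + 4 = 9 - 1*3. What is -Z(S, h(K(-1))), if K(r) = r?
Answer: -24/11 ≈ -2.1818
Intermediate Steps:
S = 7/2 (S = 7/(-4 + (9 - 1*3)) = 7/(-4 + (9 - 3)) = 7/(-4 + 6) = 7/2 ≈ 3.5000)
Z(D, V) = 35/11 - 4/V (Z(D, V) = 3 + (2/11 - 4/V) = 35/11 - 4/V)
-Z(S, h(K(-1))) = -(35/11 - 4/4) = -(35/11 - 4*¼) = -(35/11 - 1) = -1*24/11 = -24/11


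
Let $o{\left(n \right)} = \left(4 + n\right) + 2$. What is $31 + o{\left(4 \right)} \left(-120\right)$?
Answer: $-1169$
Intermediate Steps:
$o{\left(n \right)} = 6 + n$
$31 + o{\left(4 \right)} \left(-120\right) = 31 + \left(6 + 4\right) \left(-120\right) = 31 + 10 \left(-120\right) = 31 - 1200 = -1169$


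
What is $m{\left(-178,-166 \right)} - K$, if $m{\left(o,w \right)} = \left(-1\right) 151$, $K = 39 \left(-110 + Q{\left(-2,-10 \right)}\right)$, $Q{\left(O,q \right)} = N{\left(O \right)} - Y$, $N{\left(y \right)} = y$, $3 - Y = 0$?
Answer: $4334$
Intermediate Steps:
$Y = 3$ ($Y = 3 - 0 = 3 + 0 = 3$)
$Q{\left(O,q \right)} = -3 + O$ ($Q{\left(O,q \right)} = O - 3 = -3 + O$)
$K = -4485$ ($K = 39 \left(-110 - 5\right) = 39 \left(-115\right) = -4485$)
$m{\left(o,w \right)} = -151$
$m{\left(-178,-166 \right)} - K = -151 - -4485 = -151 + 4485 = 4334$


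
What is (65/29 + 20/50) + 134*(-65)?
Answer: -1262567/145 ≈ -8707.4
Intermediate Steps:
(65/29 + 20/50) + 134*(-65) = (65*(1/29) + 20*(1/50)) - 8710 = (65/29 + ⅖) - 8710 = 383/145 - 8710 = -1262567/145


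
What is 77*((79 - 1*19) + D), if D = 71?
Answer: 10087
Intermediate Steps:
77*((79 - 1*19) + D) = 77*((79 - 1*19) + 71) = 77*((79 - 19) + 71) = 77*(60 + 71) = 77*131 = 10087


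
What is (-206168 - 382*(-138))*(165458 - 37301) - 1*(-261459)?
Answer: -19665686505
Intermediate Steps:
(-206168 - 382*(-138))*(165458 - 37301) - 1*(-261459) = (-206168 + 52716)*128157 + 261459 = -153452*128157 + 261459 = -19665947964 + 261459 = -19665686505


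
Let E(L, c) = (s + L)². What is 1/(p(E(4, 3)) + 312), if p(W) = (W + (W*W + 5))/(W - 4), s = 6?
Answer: 96/40057 ≈ 0.0023966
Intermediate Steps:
E(L, c) = (6 + L)²
p(W) = (5 + W + W²)/(-4 + W) (p(W) = (W + (W² + 5))/(-4 + W) = (W + (5 + W²))/(-4 + W) = (5 + W + W²)/(-4 + W))
1/(p(E(4, 3)) + 312) = 1/((5 + (6 + 4)² + ((6 + 4)²)²)/(-4 + (6 + 4)²) + 312) = 1/((5 + 10² + (10²)²)/(-4 + 10²) + 312) = 1/((5 + 100 + 100²)/(-4 + 100) + 312) = 1/((5 + 100 + 10000)/96 + 312) = 1/((1/96)*10105 + 312) = 1/(10105/96 + 312) = 1/(40057/96) = 96/40057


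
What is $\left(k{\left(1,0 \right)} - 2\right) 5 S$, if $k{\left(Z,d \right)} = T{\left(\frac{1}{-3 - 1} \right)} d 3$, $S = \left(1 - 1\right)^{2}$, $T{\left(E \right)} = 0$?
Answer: $0$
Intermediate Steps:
$S = 0$ ($S = 0^{2} = 0$)
$k{\left(Z,d \right)} = 0$ ($k{\left(Z,d \right)} = 0 d 3 = 0 \cdot 3 = 0$)
$\left(k{\left(1,0 \right)} - 2\right) 5 S = \left(0 - 2\right) 5 \cdot 0 = \left(-2\right) 5 \cdot 0 = \left(-10\right) 0 = 0$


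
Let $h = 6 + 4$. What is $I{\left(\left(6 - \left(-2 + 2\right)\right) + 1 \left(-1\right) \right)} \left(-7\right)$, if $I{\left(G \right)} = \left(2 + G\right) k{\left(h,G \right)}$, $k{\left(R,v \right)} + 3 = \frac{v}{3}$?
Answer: $\frac{196}{3} \approx 65.333$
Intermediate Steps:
$h = 10$
$k{\left(R,v \right)} = -3 + \frac{v}{3}$
$I{\left(G \right)} = \left(-3 + \frac{G}{3}\right) \left(2 + G\right)$ ($I{\left(G \right)} = \left(2 + G\right) \left(-3 + \frac{G}{3}\right) = \left(-3 + \frac{G}{3}\right) \left(2 + G\right)$)
$I{\left(\left(6 - \left(-2 + 2\right)\right) + 1 \left(-1\right) \right)} \left(-7\right) = \frac{\left(-9 + \left(\left(6 - \left(-2 + 2\right)\right) + 1 \left(-1\right)\right)\right) \left(2 + \left(\left(6 - \left(-2 + 2\right)\right) + 1 \left(-1\right)\right)\right)}{3} \left(-7\right) = \frac{\left(-9 + \left(\left(6 - 0\right) - 1\right)\right) \left(2 + \left(\left(6 - 0\right) - 1\right)\right)}{3} \left(-7\right) = \frac{\left(-9 + \left(\left(6 + 0\right) - 1\right)\right) \left(2 + \left(\left(6 + 0\right) - 1\right)\right)}{3} \left(-7\right) = \frac{\left(-9 + \left(6 - 1\right)\right) \left(2 + \left(6 - 1\right)\right)}{3} \left(-7\right) = \frac{\left(-9 + 5\right) \left(2 + 5\right)}{3} \left(-7\right) = \frac{1}{3} \left(-4\right) 7 \left(-7\right) = \left(- \frac{28}{3}\right) \left(-7\right) = \frac{196}{3}$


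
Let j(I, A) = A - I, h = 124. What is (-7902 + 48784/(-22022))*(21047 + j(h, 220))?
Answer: -1840145357902/11011 ≈ -1.6712e+8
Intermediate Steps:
(-7902 + 48784/(-22022))*(21047 + j(h, 220)) = (-7902 + 48784/(-22022))*(21047 + (220 - 1*124)) = (-7902 + 48784*(-1/22022))*(21047 + (220 - 124)) = (-7902 - 24392/11011)*(21047 + 96) = -87033314/11011*21143 = -1840145357902/11011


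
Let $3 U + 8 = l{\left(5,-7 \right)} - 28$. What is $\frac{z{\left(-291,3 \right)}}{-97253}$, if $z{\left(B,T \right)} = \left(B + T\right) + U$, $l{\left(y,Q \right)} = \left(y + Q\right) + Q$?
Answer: $\frac{303}{97253} \approx 0.0031156$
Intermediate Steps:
$l{\left(y,Q \right)} = y + 2 Q$ ($l{\left(y,Q \right)} = \left(Q + y\right) + Q = y + 2 Q$)
$U = -15$ ($U = - \frac{8}{3} + \frac{\left(5 + 2 \left(-7\right)\right) - 28}{3} = - \frac{8}{3} + \frac{\left(5 - 14\right) - 28}{3} = - \frac{8}{3} + \frac{-9 - 28}{3} = - \frac{8}{3} + \frac{1}{3} \left(-37\right) = - \frac{8}{3} - \frac{37}{3} = -15$)
$z{\left(B,T \right)} = -15 + B + T$ ($z{\left(B,T \right)} = \left(B + T\right) - 15 = -15 + B + T$)
$\frac{z{\left(-291,3 \right)}}{-97253} = \frac{-15 - 291 + 3}{-97253} = \left(-303\right) \left(- \frac{1}{97253}\right) = \frac{303}{97253}$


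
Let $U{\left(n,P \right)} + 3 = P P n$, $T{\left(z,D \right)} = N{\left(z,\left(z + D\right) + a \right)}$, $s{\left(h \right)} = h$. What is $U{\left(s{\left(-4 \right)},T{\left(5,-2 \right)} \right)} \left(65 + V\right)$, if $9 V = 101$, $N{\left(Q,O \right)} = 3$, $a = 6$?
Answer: $- \frac{8918}{3} \approx -2972.7$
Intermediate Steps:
$T{\left(z,D \right)} = 3$
$V = \frac{101}{9}$ ($V = \frac{1}{9} \cdot 101 = \frac{101}{9} \approx 11.222$)
$U{\left(n,P \right)} = -3 + n P^{2}$ ($U{\left(n,P \right)} = -3 + P P n = -3 + P^{2} n = -3 + n P^{2}$)
$U{\left(s{\left(-4 \right)},T{\left(5,-2 \right)} \right)} \left(65 + V\right) = \left(-3 - 4 \cdot 3^{2}\right) \left(65 + \frac{101}{9}\right) = \left(-3 - 36\right) \frac{686}{9} = \left(-39\right) \frac{686}{9} = - \frac{8918}{3}$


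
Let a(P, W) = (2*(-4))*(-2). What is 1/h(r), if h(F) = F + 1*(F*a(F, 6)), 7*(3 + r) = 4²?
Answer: -7/85 ≈ -0.082353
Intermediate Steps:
a(P, W) = 16 (a(P, W) = -8*(-2) = 16)
r = -5/7 (r = -3 + (⅐)*4² = -3 + (⅐)*16 = -3 + 16/7 = -5/7 ≈ -0.71429)
h(F) = 17*F (h(F) = F + 1*(F*16) = F + 1*(16*F) = F + 16*F = 17*F)
1/h(r) = 1/(17*(-5/7)) = 1/(-85/7) = -7/85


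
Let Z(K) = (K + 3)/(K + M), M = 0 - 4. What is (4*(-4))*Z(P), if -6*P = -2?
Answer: 160/11 ≈ 14.545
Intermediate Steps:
P = ⅓ (P = -⅙*(-2) = ⅓ ≈ 0.33333)
M = -4
Z(K) = (3 + K)/(-4 + K) (Z(K) = (K + 3)/(K - 4) = (3 + K)/(-4 + K))
(4*(-4))*Z(P) = (4*(-4))*((3 + ⅓)/(-4 + ⅓)) = -16*10/((-11/3)*3) = -(-48)*10/(11*3) = -16*(-10/11) = 160/11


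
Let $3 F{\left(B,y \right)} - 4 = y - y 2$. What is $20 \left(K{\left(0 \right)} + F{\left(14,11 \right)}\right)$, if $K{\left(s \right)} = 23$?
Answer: $\frac{1240}{3} \approx 413.33$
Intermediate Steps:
$F{\left(B,y \right)} = \frac{4}{3} - \frac{y}{3}$ ($F{\left(B,y \right)} = \frac{4}{3} + \frac{y - y 2}{3} = \frac{4}{3} + \frac{y - 2 y}{3} = \frac{4}{3} + \frac{\left(-1\right) y}{3} = \frac{4}{3} - \frac{y}{3}$)
$20 \left(K{\left(0 \right)} + F{\left(14,11 \right)}\right) = 20 \left(23 + \left(\frac{4}{3} - \frac{11}{3}\right)\right) = 20 \left(23 - \frac{7}{3}\right) = 20 \cdot \frac{62}{3} = \frac{1240}{3}$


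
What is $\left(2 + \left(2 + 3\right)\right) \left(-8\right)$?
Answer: $-56$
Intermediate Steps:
$\left(2 + \left(2 + 3\right)\right) \left(-8\right) = \left(2 + 5\right) \left(-8\right) = 7 \left(-8\right) = -56$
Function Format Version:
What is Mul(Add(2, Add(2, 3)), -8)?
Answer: -56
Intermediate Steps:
Mul(Add(2, Add(2, 3)), -8) = Mul(Add(2, 5), -8) = Mul(7, -8) = -56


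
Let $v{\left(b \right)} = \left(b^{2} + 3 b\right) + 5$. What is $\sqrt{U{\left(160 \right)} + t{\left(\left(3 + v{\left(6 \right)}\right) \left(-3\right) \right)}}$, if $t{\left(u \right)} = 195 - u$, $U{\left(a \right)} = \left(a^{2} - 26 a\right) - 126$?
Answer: $\sqrt{21695} \approx 147.29$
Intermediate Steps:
$U{\left(a \right)} = -126 + a^{2} - 26 a$
$v{\left(b \right)} = 5 + b^{2} + 3 b$
$\sqrt{U{\left(160 \right)} + t{\left(\left(3 + v{\left(6 \right)}\right) \left(-3\right) \right)}} = \sqrt{\left(-126 + 160^{2} - 4160\right) + \left(195 - \left(3 + \left(5 + 6^{2} + 3 \cdot 6\right)\right) \left(-3\right)\right)} = \sqrt{\left(-126 + 25600 - 4160\right) + \left(195 - \left(3 + \left(5 + 36 + 18\right)\right) \left(-3\right)\right)} = \sqrt{21314 + \left(195 - \left(3 + 59\right) \left(-3\right)\right)} = \sqrt{21314 + \left(195 - 62 \left(-3\right)\right)} = \sqrt{21314 + \left(195 - -186\right)} = \sqrt{21314 + \left(195 + 186\right)} = \sqrt{21314 + 381} = \sqrt{21695}$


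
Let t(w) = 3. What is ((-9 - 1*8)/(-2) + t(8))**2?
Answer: 529/4 ≈ 132.25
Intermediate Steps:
((-9 - 1*8)/(-2) + t(8))**2 = ((-9 - 1*8)/(-2) + 3)**2 = ((-9 - 8)*(-1/2) + 3)**2 = (-17*(-1/2) + 3)**2 = (17/2 + 3)**2 = (23/2)**2 = 529/4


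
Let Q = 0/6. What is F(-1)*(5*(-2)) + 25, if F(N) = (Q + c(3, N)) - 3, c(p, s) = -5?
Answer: 105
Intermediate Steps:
Q = 0 (Q = 0*(⅙) = 0)
F(N) = -8 (F(N) = (0 - 5) - 3 = -5 - 3 = -8)
F(-1)*(5*(-2)) + 25 = -40*(-2) + 25 = -8*(-10) + 25 = 80 + 25 = 105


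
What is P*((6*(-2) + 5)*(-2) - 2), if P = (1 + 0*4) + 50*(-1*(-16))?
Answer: 9612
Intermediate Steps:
P = 801 (P = (1 + 0) + 50*16 = 1 + 800 = 801)
P*((6*(-2) + 5)*(-2) - 2) = 801*((6*(-2) + 5)*(-2) - 2) = 801*((-12 + 5)*(-2) - 2) = 801*(-7*(-2) - 2) = 801*(14 - 2) = 801*12 = 9612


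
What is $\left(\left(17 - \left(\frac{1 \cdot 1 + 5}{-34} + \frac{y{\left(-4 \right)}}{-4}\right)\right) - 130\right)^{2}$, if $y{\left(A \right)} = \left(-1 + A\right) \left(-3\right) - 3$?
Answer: $\frac{3485689}{289} \approx 12061.0$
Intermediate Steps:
$y{\left(A \right)} = - 3 A$ ($y{\left(A \right)} = \left(3 - 3 A\right) - 3 = - 3 A$)
$\left(\left(17 - \left(\frac{1 \cdot 1 + 5}{-34} + \frac{y{\left(-4 \right)}}{-4}\right)\right) - 130\right)^{2} = \left(\left(17 - \left(\frac{1 \cdot 1 + 5}{-34} + \frac{\left(-3\right) \left(-4\right)}{-4}\right)\right) - 130\right)^{2} = \left(\left(17 - \left(\left(1 + 5\right) \left(- \frac{1}{34}\right) + 12 \left(- \frac{1}{4}\right)\right)\right) - 130\right)^{2} = \left(\left(17 - \left(6 \left(- \frac{1}{34}\right) - 3\right)\right) - 130\right)^{2} = \left(\left(17 - \left(- \frac{3}{17} - 3\right)\right) - 130\right)^{2} = \left(\left(17 - - \frac{54}{17}\right) - 130\right)^{2} = \left(\left(17 + \frac{54}{17}\right) - 130\right)^{2} = \left(\frac{343}{17} - 130\right)^{2} = \left(- \frac{1867}{17}\right)^{2} = \frac{3485689}{289}$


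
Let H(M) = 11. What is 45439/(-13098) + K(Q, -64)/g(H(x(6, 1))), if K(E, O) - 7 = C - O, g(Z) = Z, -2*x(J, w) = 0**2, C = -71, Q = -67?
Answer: -45439/13098 ≈ -3.4692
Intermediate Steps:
x(J, w) = 0 (x(J, w) = -1/2*0**2 = -1/2*0 = 0)
K(E, O) = -64 - O (K(E, O) = 7 + (-71 - O) = -64 - O)
45439/(-13098) + K(Q, -64)/g(H(x(6, 1))) = 45439/(-13098) + (-64 - 1*(-64))/11 = 45439*(-1/13098) + (-64 + 64)*(1/11) = -45439/13098 + 0*(1/11) = -45439/13098 + 0 = -45439/13098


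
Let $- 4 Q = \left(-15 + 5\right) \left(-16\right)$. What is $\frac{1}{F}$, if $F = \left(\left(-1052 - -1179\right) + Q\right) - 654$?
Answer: $- \frac{1}{567} \approx -0.0017637$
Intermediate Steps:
$Q = -40$ ($Q = - \frac{\left(-15 + 5\right) \left(-16\right)}{4} = - \frac{\left(-10\right) \left(-16\right)}{4} = \left(- \frac{1}{4}\right) 160 = -40$)
$F = -567$ ($F = \left(\left(-1052 - -1179\right) - 40\right) - 654 = \left(\left(-1052 + 1179\right) - 40\right) - 654 = \left(127 - 40\right) - 654 = 87 - 654 = -567$)
$\frac{1}{F} = \frac{1}{-567} = - \frac{1}{567}$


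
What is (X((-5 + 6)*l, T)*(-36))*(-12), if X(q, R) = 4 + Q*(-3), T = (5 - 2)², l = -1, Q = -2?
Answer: 4320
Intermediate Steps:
T = 9 (T = 3² = 9)
X(q, R) = 10 (X(q, R) = 4 - 2*(-3) = 4 + 6 = 10)
(X((-5 + 6)*l, T)*(-36))*(-12) = (10*(-36))*(-12) = -360*(-12) = 4320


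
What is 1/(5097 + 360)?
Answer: 1/5457 ≈ 0.00018325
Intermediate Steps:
1/(5097 + 360) = 1/5457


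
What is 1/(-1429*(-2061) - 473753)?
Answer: 1/2471416 ≈ 4.0463e-7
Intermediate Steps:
1/(-1429*(-2061) - 473753) = 1/(2945169 - 473753) = 1/2471416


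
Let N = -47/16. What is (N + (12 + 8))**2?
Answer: 74529/256 ≈ 291.13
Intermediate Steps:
N = -47/16 (N = -47*1/16 = -47/16 ≈ -2.9375)
(N + (12 + 8))**2 = (-47/16 + (12 + 8))**2 = (-47/16 + 20)**2 = (273/16)**2 = 74529/256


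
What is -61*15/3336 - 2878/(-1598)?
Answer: 1356473/888488 ≈ 1.5267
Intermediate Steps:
-61*15/3336 - 2878/(-1598) = -915*1/3336 - 2878*(-1/1598) = -305/1112 + 1439/799 = 1356473/888488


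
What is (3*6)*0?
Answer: 0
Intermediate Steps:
(3*6)*0 = 18*0 = 0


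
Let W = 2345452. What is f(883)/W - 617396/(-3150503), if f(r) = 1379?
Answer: 1452417226629/7389353562356 ≈ 0.19656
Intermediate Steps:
f(883)/W - 617396/(-3150503) = 1379/2345452 - 617396/(-3150503) = 1379*(1/2345452) - 617396*(-1/3150503) = 1379/2345452 + 617396/3150503 = 1452417226629/7389353562356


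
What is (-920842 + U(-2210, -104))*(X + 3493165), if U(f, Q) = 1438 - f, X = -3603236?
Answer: 100956460774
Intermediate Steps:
(-920842 + U(-2210, -104))*(X + 3493165) = (-920842 + (1438 - 1*(-2210)))*(-3603236 + 3493165) = (-920842 + (1438 + 2210))*(-110071) = (-920842 + 3648)*(-110071) = -917194*(-110071) = 100956460774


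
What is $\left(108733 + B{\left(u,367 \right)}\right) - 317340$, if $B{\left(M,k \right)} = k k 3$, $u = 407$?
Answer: $195460$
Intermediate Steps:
$B{\left(M,k \right)} = 3 k^{2}$ ($B{\left(M,k \right)} = k^{2} \cdot 3 = 3 k^{2}$)
$\left(108733 + B{\left(u,367 \right)}\right) - 317340 = \left(108733 + 3 \cdot 367^{2}\right) - 317340 = \left(108733 + 3 \cdot 134689\right) - 317340 = \left(108733 + 404067\right) - 317340 = 512800 - 317340 = 195460$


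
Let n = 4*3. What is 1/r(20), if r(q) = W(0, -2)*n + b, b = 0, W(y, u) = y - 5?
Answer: -1/60 ≈ -0.016667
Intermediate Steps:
W(y, u) = -5 + y
n = 12
r(q) = -60 (r(q) = (-5 + 0)*12 + 0 = -5*12 + 0 = -60 + 0 = -60)
1/r(20) = 1/(-60) = -1/60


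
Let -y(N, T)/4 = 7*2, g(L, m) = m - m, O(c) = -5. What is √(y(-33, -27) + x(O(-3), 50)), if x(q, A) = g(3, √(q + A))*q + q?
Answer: I*√61 ≈ 7.8102*I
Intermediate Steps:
g(L, m) = 0
y(N, T) = -56 (y(N, T) = -28*2 = -4*14 = -56)
x(q, A) = q (x(q, A) = 0*q + q = 0 + q = q)
√(y(-33, -27) + x(O(-3), 50)) = √(-56 - 5) = √(-61) = I*√61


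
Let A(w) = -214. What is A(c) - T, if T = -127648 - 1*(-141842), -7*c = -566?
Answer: -14408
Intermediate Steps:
c = 566/7 (c = -⅐*(-566) = 566/7 ≈ 80.857)
T = 14194 (T = -127648 + 141842 = 14194)
A(c) - T = -214 - 1*14194 = -214 - 14194 = -14408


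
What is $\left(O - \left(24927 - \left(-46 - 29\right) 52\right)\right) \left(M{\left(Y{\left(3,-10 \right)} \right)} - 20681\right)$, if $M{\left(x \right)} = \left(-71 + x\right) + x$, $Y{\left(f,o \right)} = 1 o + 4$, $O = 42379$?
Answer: $-281393728$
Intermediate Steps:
$Y{\left(f,o \right)} = 4 + o$ ($Y{\left(f,o \right)} = o + 4 = 4 + o$)
$M{\left(x \right)} = -71 + 2 x$
$\left(O - \left(24927 - \left(-46 - 29\right) 52\right)\right) \left(M{\left(Y{\left(3,-10 \right)} \right)} - 20681\right) = \left(42379 - \left(24927 - \left(-46 - 29\right) 52\right)\right) \left(\left(-71 + 2 \left(4 - 10\right)\right) - 20681\right) = \left(42379 - 28827\right) \left(\left(-71 + 2 \left(-6\right)\right) - 20681\right) = \left(42379 - 28827\right) \left(\left(-71 - 12\right) - 20681\right) = \left(42379 - 28827\right) \left(-83 - 20681\right) = 13552 \left(-20764\right) = -281393728$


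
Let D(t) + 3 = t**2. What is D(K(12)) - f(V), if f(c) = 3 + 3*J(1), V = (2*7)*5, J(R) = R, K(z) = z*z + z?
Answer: 24327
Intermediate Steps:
K(z) = z + z**2 (K(z) = z**2 + z = z + z**2)
V = 70 (V = 14*5 = 70)
f(c) = 6 (f(c) = 3 + 3*1 = 3 + 3 = 6)
D(t) = -3 + t**2
D(K(12)) - f(V) = (-3 + (12*(1 + 12))**2) - 1*6 = (-3 + (12*13)**2) - 6 = (-3 + 156**2) - 6 = (-3 + 24336) - 6 = 24333 - 6 = 24327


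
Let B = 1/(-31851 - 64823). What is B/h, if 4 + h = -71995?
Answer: 1/6960431326 ≈ 1.4367e-10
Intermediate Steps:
h = -71999 (h = -4 - 71995 = -71999)
B = -1/96674 (B = 1/(-96674) = -1/96674 ≈ -1.0344e-5)
B/h = -1/96674/(-71999) = -1/96674*(-1/71999) = 1/6960431326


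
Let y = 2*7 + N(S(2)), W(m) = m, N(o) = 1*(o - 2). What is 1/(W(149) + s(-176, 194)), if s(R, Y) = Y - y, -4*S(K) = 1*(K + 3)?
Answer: 4/1329 ≈ 0.0030098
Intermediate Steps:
S(K) = -¾ - K/4 (S(K) = -(K + 3)/4 = -(3 + K)/4 = -¾ - K/4)
N(o) = -2 + o (N(o) = 1*(-2 + o) = -2 + o)
y = 43/4 (y = 2*7 + (-2 + (-¾ - ¼*2)) = 14 + (-2 + (-¾ - ½)) = 14 + (-2 - 5/4) = 14 - 13/4 = 43/4 ≈ 10.750)
s(R, Y) = -43/4 + Y (s(R, Y) = Y - 1*43/4 = Y - 43/4 = -43/4 + Y)
1/(W(149) + s(-176, 194)) = 1/(149 + (-43/4 + 194)) = 1/(149 + 733/4) = 1/(1329/4) = 4/1329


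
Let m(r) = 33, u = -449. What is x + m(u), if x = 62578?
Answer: 62611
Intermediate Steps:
x + m(u) = 62578 + 33 = 62611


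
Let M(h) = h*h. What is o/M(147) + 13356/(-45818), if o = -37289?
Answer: -20378747/10102869 ≈ -2.0171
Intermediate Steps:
M(h) = h**2
o/M(147) + 13356/(-45818) = -37289/(147**2) + 13356/(-45818) = -37289/21609 + 13356*(-1/45818) = -37289*1/21609 - 6678/22909 = -761/441 - 6678/22909 = -20378747/10102869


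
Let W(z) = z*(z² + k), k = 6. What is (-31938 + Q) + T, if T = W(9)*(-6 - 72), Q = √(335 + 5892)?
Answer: -93012 + √6227 ≈ -92933.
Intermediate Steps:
Q = √6227 ≈ 78.911
W(z) = z*(6 + z²) (W(z) = z*(z² + 6) = z*(6 + z²))
T = -61074 (T = (9*(6 + 9²))*(-6 - 72) = (9*(6 + 81))*(-78) = (9*87)*(-78) = 783*(-78) = -61074)
(-31938 + Q) + T = (-31938 + √6227) - 61074 = -93012 + √6227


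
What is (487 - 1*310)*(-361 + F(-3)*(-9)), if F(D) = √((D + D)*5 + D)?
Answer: -63897 - 1593*I*√33 ≈ -63897.0 - 9151.1*I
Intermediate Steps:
F(D) = √11*√D (F(D) = √((2*D)*5 + D) = √(10*D + D) = √(11*D) = √11*√D)
(487 - 1*310)*(-361 + F(-3)*(-9)) = (487 - 1*310)*(-361 + (√11*√(-3))*(-9)) = (487 - 310)*(-361 + (√11*(I*√3))*(-9)) = 177*(-361 + (I*√33)*(-9)) = 177*(-361 - 9*I*√33) = -63897 - 1593*I*√33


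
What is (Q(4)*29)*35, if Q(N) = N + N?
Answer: 8120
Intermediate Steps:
Q(N) = 2*N
(Q(4)*29)*35 = ((2*4)*29)*35 = (8*29)*35 = 232*35 = 8120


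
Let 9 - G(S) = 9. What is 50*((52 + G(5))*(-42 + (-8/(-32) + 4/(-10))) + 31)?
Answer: -108040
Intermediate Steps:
G(S) = 0 (G(S) = 9 - 1*9 = 9 - 9 = 0)
50*((52 + G(5))*(-42 + (-8/(-32) + 4/(-10))) + 31) = 50*((52 + 0)*(-42 + (-8/(-32) + 4/(-10))) + 31) = 50*(52*(-42 + (-8*(-1/32) + 4*(-⅒))) + 31) = 50*(52*(-42 + (¼ - ⅖)) + 31) = 50*(52*(-42 - 3/20) + 31) = 50*(52*(-843/20) + 31) = 50*(-10959/5 + 31) = 50*(-10804/5) = -108040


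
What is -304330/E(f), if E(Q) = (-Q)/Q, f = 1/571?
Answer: 304330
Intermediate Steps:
f = 1/571 ≈ 0.0017513
E(Q) = -1
-304330/E(f) = -304330/(-1) = -304330*(-1) = 304330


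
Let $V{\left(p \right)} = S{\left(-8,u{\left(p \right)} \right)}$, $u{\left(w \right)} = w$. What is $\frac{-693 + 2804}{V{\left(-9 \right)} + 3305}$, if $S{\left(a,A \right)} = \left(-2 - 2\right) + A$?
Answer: $\frac{2111}{3292} \approx 0.64125$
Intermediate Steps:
$S{\left(a,A \right)} = -4 + A$ ($S{\left(a,A \right)} = \left(-2 - 2\right) + A = -4 + A$)
$V{\left(p \right)} = -4 + p$
$\frac{-693 + 2804}{V{\left(-9 \right)} + 3305} = \frac{-693 + 2804}{\left(-4 - 9\right) + 3305} = \frac{2111}{-13 + 3305} = \frac{2111}{3292}$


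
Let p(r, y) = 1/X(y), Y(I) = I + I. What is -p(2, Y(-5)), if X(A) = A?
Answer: ⅒ ≈ 0.10000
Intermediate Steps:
Y(I) = 2*I
p(r, y) = 1/y
-p(2, Y(-5)) = -1/(2*(-5)) = -1/(-10) = -1*(-⅒) = ⅒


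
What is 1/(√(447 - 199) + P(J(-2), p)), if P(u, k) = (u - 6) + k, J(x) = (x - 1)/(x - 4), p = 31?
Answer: 102/1609 - 8*√62/1609 ≈ 0.024244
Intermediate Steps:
J(x) = (-1 + x)/(-4 + x)
P(u, k) = -6 + k + u (P(u, k) = (-6 + u) + k = -6 + k + u)
1/(√(447 - 199) + P(J(-2), p)) = 1/(√(447 - 199) + (-6 + 31 + (-1 - 2)/(-4 - 2))) = 1/(√248 + (-6 + 31 - 3/(-6))) = 1/(2*√62 + (-6 + 31 - ⅙*(-3))) = 1/(2*√62 + (-6 + 31 + ½)) = 1/(2*√62 + 51/2) = 1/(51/2 + 2*√62)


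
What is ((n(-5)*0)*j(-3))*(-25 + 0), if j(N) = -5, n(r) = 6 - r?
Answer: 0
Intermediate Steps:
((n(-5)*0)*j(-3))*(-25 + 0) = (((6 - 1*(-5))*0)*(-5))*(-25 + 0) = (((6 + 5)*0)*(-5))*(-25) = ((11*0)*(-5))*(-25) = (0*(-5))*(-25) = 0*(-25) = 0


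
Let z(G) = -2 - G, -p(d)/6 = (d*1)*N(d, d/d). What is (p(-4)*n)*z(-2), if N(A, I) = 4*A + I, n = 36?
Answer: 0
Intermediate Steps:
N(A, I) = I + 4*A
p(d) = -6*d*(1 + 4*d) (p(d) = -6*d*1*(d/d + 4*d) = -6*d*(1 + 4*d))
(p(-4)*n)*z(-2) = (-6*(-4)*(1 + 4*(-4))*36)*(-2 - 1*(-2)) = (-6*(-4)*(1 - 16)*36)*(-2 + 2) = (-6*(-4)*(-15)*36)*0 = -360*36*0 = -12960*0 = 0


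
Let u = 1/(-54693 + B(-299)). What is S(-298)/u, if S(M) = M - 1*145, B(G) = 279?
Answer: 24105402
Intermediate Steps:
S(M) = -145 + M (S(M) = M - 145 = -145 + M)
u = -1/54414 (u = 1/(-54693 + 279) = 1/(-54414) = -1/54414 ≈ -1.8378e-5)
S(-298)/u = (-145 - 298)/(-1/54414) = -443*(-54414) = 24105402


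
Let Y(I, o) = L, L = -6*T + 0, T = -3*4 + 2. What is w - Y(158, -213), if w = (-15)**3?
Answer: -3435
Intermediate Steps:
T = -10 (T = -12 + 2 = -10)
L = 60 (L = -6*(-10) + 0 = 60 + 0 = 60)
Y(I, o) = 60
w = -3375
w - Y(158, -213) = -3375 - 1*60 = -3375 - 60 = -3435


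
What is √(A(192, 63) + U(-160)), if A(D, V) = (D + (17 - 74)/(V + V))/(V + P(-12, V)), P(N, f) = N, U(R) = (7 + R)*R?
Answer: √12481720790/714 ≈ 156.47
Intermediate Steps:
U(R) = R*(7 + R)
A(D, V) = (D - 57/(2*V))/(-12 + V) (A(D, V) = (D + (17 - 74)/(V + V))/(V - 12) = (D - 57*1/(2*V))/(-12 + V) = (D - 57/(2*V))/(-12 + V))
√(A(192, 63) + U(-160)) = √((-57/2 + 192*63)/(63*(-12 + 63)) - 160*(7 - 160)) = √((1/63)*(-57/2 + 12096)/51 - 160*(-153)) = √((1/63)*(1/51)*(24135/2) + 24480) = √(8045/2142 + 24480) = √(52444205/2142) = √12481720790/714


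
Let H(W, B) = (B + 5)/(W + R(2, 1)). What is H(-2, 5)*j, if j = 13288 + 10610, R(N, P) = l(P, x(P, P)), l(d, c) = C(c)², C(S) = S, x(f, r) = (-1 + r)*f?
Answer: -119490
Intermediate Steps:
x(f, r) = f*(-1 + r)
l(d, c) = c²
R(N, P) = P²*(-1 + P)² (R(N, P) = (P*(-1 + P))² = P²*(-1 + P)²)
H(W, B) = (5 + B)/W (H(W, B) = (B + 5)/(W + 1²*(-1 + 1)²) = (5 + B)/(W + 1*0²) = (5 + B)/(W + 1*0) = (5 + B)/(W + 0) = (5 + B)/W)
j = 23898
H(-2, 5)*j = ((5 + 5)/(-2))*23898 = -½*10*23898 = -5*23898 = -119490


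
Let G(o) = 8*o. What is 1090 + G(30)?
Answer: 1330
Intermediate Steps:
1090 + G(30) = 1090 + 8*30 = 1090 + 240 = 1330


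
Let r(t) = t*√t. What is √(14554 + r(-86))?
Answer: √(14554 - 86*I*√86) ≈ 120.69 - 3.3042*I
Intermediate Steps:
r(t) = t^(3/2)
√(14554 + r(-86)) = √(14554 + (-86)^(3/2)) = √(14554 - 86*I*√86)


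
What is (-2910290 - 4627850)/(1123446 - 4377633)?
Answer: 7538140/3254187 ≈ 2.3164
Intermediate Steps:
(-2910290 - 4627850)/(1123446 - 4377633) = -7538140/(-3254187) = -7538140*(-1/3254187) = 7538140/3254187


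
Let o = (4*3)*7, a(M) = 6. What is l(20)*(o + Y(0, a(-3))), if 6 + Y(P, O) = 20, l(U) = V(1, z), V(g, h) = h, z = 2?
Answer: 196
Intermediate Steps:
l(U) = 2
o = 84 (o = 12*7 = 84)
Y(P, O) = 14 (Y(P, O) = -6 + 20 = 14)
l(20)*(o + Y(0, a(-3))) = 2*(84 + 14) = 2*98 = 196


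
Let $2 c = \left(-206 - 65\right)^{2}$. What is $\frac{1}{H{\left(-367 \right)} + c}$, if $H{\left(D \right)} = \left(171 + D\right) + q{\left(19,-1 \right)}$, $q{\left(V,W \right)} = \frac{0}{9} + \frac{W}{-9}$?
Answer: $\frac{18}{657443} \approx 2.7379 \cdot 10^{-5}$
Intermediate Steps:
$c = \frac{73441}{2}$ ($c = \frac{\left(-206 - 65\right)^{2}}{2} = \frac{\left(-271\right)^{2}}{2} = \frac{1}{2} \cdot 73441 = \frac{73441}{2} \approx 36721.0$)
$q{\left(V,W \right)} = - \frac{W}{9}$ ($q{\left(V,W \right)} = 0 \cdot \frac{1}{9} + W \left(- \frac{1}{9}\right) = 0 - \frac{W}{9} = - \frac{W}{9}$)
$H{\left(D \right)} = \frac{1540}{9} + D$ ($H{\left(D \right)} = \left(171 + D\right) - - \frac{1}{9} = \left(171 + D\right) + \frac{1}{9} = \frac{1540}{9} + D$)
$\frac{1}{H{\left(-367 \right)} + c} = \frac{1}{\left(\frac{1540}{9} - 367\right) + \frac{73441}{2}} = \frac{1}{- \frac{1763}{9} + \frac{73441}{2}} = \frac{1}{\frac{657443}{18}} = \frac{18}{657443}$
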